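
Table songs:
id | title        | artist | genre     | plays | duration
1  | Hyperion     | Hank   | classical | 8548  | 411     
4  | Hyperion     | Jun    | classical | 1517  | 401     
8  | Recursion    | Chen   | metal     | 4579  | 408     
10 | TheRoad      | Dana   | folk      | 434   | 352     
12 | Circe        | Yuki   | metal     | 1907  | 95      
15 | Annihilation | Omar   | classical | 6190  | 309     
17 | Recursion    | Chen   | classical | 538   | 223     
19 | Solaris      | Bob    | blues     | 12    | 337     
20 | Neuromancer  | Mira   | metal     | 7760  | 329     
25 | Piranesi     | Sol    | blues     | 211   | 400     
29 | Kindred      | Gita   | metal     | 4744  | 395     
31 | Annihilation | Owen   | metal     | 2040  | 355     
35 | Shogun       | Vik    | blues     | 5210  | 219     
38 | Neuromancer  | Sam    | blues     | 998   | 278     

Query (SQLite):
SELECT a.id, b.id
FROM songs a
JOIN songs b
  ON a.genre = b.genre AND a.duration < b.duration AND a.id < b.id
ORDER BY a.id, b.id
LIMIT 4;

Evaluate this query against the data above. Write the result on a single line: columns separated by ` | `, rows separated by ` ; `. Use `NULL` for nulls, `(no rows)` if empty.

Pairs (a,b) with same genre, a.duration < b.duration, a.id < b.id.
genre groups: blues:{19,25,35,38} classical:{1,4,15,17} folk:{10} metal:{8,12,20,29,31}
Ordered by (a.id, b.id); first 4.

12 | 20 ; 12 | 29 ; 12 | 31 ; 19 | 25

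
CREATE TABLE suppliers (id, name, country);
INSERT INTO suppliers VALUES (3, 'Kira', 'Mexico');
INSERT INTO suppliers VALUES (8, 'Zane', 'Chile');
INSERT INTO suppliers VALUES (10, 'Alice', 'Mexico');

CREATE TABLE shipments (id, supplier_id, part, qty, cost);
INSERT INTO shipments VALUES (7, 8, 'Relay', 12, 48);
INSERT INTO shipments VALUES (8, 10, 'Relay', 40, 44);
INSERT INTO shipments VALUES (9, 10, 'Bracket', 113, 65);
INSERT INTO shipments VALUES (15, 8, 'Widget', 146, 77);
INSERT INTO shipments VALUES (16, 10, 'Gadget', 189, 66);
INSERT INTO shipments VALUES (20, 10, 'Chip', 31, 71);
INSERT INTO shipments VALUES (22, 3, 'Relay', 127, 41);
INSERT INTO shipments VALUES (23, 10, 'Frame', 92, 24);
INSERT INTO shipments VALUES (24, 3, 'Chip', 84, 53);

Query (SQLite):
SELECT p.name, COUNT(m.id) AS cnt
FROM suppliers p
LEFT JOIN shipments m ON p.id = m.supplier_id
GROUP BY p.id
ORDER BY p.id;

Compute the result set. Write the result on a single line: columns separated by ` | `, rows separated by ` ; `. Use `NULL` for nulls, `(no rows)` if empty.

LEFT JOIN keeps every suppliers row; unmatched ones get NULL for shipments columns.
Group by suppliers.id and compute COUNT(m.id). COUNT(col) of an all-NULL group is 0.
  3: ids {22, 24} → COUNT(m.id)=2
  8: ids {7, 15} → COUNT(m.id)=2
  10: ids {8, 9, 16, 20, 23} → COUNT(m.id)=5

Kira | 2 ; Zane | 2 ; Alice | 5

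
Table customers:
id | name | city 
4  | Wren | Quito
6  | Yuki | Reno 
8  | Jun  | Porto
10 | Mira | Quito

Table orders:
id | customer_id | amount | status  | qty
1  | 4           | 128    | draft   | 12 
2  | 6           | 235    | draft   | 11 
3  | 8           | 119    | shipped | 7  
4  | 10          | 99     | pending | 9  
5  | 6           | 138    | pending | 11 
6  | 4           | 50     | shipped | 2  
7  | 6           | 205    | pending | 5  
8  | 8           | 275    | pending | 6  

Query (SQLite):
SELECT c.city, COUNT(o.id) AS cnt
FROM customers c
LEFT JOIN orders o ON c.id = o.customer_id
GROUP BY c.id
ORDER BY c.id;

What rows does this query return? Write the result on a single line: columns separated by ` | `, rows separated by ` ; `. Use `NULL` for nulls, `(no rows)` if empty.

LEFT JOIN keeps every customers row; unmatched ones get NULL for orders columns.
Group by customers.id and compute COUNT(o.id). COUNT(col) of an all-NULL group is 0.
  4: ids {1, 6} → COUNT(o.id)=2
  6: ids {2, 5, 7} → COUNT(o.id)=3
  8: ids {3, 8} → COUNT(o.id)=2
  10: ids {4} → COUNT(o.id)=1

Quito | 2 ; Reno | 3 ; Porto | 2 ; Quito | 1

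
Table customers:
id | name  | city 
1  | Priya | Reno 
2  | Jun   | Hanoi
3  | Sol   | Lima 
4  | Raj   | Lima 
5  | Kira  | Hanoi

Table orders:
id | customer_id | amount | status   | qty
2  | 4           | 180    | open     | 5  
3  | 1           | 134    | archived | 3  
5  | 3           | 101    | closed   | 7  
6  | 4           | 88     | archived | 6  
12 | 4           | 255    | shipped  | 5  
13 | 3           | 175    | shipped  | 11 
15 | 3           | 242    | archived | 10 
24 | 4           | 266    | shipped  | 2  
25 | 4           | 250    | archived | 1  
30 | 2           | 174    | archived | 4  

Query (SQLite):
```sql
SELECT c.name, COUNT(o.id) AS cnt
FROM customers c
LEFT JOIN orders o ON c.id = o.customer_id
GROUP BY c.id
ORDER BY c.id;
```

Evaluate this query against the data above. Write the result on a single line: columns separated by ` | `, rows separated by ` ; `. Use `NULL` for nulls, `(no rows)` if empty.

Priya | 1 ; Jun | 1 ; Sol | 3 ; Raj | 5 ; Kira | 0

LEFT JOIN keeps every customers row; unmatched ones get NULL for orders columns.
Group by customers.id and compute COUNT(o.id). COUNT(col) of an all-NULL group is 0.
  1: ids {3} → COUNT(o.id)=1
  2: ids {30} → COUNT(o.id)=1
  3: ids {5, 13, 15} → COUNT(o.id)=3
  4: ids {2, 6, 12, 24, 25} → COUNT(o.id)=5
  5: ids {—} → COUNT(o.id)=0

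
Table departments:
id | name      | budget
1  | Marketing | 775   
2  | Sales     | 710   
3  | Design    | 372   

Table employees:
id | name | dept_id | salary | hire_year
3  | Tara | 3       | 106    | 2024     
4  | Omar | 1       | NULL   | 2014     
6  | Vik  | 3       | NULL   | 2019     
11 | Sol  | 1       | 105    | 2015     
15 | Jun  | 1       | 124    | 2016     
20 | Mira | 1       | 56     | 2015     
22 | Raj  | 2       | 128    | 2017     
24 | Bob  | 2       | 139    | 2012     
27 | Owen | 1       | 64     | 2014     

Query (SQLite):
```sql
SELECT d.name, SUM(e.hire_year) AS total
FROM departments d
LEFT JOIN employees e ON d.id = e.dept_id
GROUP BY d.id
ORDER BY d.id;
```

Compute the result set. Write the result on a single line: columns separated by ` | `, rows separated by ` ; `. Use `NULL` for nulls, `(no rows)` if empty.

Marketing | 10074 ; Sales | 4029 ; Design | 4043

LEFT JOIN keeps every departments row; unmatched ones get NULL for employees columns.
Group by departments.id and compute SUM(e.hire_year). SUM over an all-NULL group is NULL.
  1: ids {4, 11, 15, 20, 27} → SUM(e.hire_year)=10074
  2: ids {22, 24} → SUM(e.hire_year)=4029
  3: ids {3, 6} → SUM(e.hire_year)=4043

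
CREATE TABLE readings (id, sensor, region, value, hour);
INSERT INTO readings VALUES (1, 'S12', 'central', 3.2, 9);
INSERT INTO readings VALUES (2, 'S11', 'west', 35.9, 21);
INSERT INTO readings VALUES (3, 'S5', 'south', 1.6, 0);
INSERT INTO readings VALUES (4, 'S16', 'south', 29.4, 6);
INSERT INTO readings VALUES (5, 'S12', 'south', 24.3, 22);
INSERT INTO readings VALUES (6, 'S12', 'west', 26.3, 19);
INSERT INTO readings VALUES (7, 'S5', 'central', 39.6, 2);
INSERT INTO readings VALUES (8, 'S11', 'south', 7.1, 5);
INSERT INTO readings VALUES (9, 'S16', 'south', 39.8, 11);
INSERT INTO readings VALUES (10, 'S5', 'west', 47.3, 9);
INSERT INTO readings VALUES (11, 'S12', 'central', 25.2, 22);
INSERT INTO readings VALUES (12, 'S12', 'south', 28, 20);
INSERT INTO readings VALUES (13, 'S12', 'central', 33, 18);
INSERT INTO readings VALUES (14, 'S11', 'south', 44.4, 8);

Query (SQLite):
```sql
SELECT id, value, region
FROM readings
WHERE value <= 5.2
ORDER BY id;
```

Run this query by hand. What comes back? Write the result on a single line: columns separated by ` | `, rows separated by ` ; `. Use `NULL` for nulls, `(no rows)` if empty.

1 | 3.2 | central ; 3 | 1.6 | south

value <= 5.2: ids {1, 3}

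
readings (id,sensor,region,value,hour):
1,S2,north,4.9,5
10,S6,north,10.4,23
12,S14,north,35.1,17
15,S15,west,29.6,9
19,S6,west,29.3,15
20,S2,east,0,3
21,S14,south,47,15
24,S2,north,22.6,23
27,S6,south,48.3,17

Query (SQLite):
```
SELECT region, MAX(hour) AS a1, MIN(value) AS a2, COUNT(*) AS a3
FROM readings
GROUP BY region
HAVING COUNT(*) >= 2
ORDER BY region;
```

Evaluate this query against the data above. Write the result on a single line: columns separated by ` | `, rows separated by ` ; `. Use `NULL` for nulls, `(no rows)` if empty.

north | 23 | 4.9 | 4 ; south | 17 | 47 | 2 ; west | 15 | 29.3 | 2

Group readings by region.
Per group compute: MAX(hour), MIN(value), COUNT(*).
HAVING: drop groups with fewer than 2 rows.
  east: ids {20} → MAX(hour)=3, MIN(value)=0, COUNT(*)=1
  north: ids {1, 10, 12, 24} → MAX(hour)=23, MIN(value)=4.9, COUNT(*)=4
  south: ids {21, 27} → MAX(hour)=17, MIN(value)=47, COUNT(*)=2
  west: ids {15, 19} → MAX(hour)=15, MIN(value)=29.3, COUNT(*)=2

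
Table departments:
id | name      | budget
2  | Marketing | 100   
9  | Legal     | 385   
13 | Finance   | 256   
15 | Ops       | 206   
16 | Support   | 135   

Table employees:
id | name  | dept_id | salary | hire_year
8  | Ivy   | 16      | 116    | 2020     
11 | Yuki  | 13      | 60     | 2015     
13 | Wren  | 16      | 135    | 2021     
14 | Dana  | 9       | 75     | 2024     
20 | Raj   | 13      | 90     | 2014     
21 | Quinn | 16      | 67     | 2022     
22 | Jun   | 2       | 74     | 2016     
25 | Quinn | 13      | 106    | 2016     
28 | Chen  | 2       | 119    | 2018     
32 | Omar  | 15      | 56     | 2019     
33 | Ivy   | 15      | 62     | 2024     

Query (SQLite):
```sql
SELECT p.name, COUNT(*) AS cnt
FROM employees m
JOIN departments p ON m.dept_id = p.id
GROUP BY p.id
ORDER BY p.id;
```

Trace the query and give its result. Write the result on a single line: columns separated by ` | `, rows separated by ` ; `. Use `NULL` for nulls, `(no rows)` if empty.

Join each employees row to its departments via dept_id.
Group joined rows by departments.id; compute COUNT(*) per group.
  2: ids {22, 28} → COUNT(*)=2
  9: ids {14} → COUNT(*)=1
  13: ids {11, 20, 25} → COUNT(*)=3
  15: ids {32, 33} → COUNT(*)=2
  16: ids {8, 13, 21} → COUNT(*)=3

Marketing | 2 ; Legal | 1 ; Finance | 3 ; Ops | 2 ; Support | 3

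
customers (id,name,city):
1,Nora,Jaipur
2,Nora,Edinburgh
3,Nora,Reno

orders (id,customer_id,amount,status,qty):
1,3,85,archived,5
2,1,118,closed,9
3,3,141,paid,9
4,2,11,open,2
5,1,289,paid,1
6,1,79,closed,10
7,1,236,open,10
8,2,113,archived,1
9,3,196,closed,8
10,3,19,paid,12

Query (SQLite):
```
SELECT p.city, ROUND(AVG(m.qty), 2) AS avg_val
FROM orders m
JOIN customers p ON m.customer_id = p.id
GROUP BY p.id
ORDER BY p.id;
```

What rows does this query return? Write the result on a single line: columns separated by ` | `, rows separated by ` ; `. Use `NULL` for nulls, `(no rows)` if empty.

Jaipur | 7.5 ; Edinburgh | 1.5 ; Reno | 8.5

Join each orders row to its customers via customer_id.
Group joined rows by customers.id; compute ROUND(AVG(m.qty), 2) per group.
  1: ids {2, 5, 6, 7} → ROUND(AVG(m.qty), 2)=7.5
  2: ids {4, 8} → ROUND(AVG(m.qty), 2)=1.5
  3: ids {1, 3, 9, 10} → ROUND(AVG(m.qty), 2)=8.5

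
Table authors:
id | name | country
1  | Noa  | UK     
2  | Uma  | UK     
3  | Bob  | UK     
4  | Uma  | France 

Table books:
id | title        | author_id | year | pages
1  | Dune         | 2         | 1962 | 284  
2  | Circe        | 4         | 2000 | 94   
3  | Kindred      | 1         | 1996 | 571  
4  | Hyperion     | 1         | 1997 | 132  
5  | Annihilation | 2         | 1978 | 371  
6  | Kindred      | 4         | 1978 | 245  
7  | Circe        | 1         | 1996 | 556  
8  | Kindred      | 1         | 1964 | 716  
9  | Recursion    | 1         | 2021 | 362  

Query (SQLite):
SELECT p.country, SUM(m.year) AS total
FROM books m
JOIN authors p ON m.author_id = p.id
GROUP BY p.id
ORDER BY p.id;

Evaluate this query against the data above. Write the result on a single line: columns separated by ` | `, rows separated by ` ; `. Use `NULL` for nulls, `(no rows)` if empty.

Join each books row to its authors via author_id.
Group joined rows by authors.id; compute SUM(m.year) per group.
  1: ids {3, 4, 7, 8, 9} → SUM(m.year)=9974
  2: ids {1, 5} → SUM(m.year)=3940
  4: ids {2, 6} → SUM(m.year)=3978

UK | 9974 ; UK | 3940 ; France | 3978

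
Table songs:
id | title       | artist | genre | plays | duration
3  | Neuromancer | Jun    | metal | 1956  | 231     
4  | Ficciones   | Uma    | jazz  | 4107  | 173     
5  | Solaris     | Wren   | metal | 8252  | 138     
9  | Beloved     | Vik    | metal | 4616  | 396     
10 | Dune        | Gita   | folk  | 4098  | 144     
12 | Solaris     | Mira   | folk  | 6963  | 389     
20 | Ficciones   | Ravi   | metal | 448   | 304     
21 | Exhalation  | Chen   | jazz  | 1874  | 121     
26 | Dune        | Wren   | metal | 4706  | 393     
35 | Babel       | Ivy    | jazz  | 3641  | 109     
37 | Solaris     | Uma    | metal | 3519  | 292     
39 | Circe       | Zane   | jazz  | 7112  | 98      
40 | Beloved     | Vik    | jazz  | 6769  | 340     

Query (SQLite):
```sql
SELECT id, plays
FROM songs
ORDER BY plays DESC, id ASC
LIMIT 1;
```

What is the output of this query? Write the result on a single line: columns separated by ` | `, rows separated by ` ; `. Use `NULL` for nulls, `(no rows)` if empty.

5 | 8252

Sort by plays desc, tiebreak id asc: (8252, id=5), (7112, id=39), (6963, id=12), (6769, id=40) …. Take first 1.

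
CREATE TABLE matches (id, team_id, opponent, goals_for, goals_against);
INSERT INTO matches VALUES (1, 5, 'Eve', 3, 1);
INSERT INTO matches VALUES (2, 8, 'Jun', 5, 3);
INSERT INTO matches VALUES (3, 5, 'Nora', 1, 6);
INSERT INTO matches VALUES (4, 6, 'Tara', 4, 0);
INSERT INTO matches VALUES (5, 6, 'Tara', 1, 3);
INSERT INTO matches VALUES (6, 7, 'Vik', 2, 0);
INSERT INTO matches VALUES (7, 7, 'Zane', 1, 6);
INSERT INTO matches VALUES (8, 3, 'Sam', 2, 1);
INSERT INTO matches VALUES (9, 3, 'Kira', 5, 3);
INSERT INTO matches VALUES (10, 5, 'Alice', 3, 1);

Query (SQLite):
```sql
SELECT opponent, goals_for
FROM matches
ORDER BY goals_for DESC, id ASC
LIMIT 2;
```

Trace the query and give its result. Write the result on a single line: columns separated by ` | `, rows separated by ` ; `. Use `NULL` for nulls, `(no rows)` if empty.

Jun | 5 ; Kira | 5

Sort by goals_for desc, tiebreak id asc: (5, id=2), (5, id=9), (4, id=4), (3, id=1), (3, id=10) …. Take first 2.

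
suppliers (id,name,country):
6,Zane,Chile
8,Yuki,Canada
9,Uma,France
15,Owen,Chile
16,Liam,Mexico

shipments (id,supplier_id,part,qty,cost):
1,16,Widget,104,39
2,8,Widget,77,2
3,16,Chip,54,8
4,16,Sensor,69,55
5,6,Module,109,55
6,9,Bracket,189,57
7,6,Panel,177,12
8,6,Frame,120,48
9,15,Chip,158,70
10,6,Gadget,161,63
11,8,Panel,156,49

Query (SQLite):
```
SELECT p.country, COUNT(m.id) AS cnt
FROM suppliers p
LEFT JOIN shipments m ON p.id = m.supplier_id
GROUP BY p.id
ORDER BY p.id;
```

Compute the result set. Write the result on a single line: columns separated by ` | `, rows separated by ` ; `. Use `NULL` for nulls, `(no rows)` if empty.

Chile | 4 ; Canada | 2 ; France | 1 ; Chile | 1 ; Mexico | 3

LEFT JOIN keeps every suppliers row; unmatched ones get NULL for shipments columns.
Group by suppliers.id and compute COUNT(m.id). COUNT(col) of an all-NULL group is 0.
  6: ids {5, 7, 8, 10} → COUNT(m.id)=4
  8: ids {2, 11} → COUNT(m.id)=2
  9: ids {6} → COUNT(m.id)=1
  15: ids {9} → COUNT(m.id)=1
  16: ids {1, 3, 4} → COUNT(m.id)=3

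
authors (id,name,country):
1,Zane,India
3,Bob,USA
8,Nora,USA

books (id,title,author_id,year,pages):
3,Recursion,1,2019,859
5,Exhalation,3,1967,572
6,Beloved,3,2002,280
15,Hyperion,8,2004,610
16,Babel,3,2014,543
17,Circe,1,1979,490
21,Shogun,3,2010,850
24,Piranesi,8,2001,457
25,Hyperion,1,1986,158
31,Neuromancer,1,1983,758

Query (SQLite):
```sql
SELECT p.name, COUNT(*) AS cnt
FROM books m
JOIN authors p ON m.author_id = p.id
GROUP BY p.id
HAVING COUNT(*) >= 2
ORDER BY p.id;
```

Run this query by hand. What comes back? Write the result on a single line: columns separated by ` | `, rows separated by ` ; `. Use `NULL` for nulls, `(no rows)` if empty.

Zane | 4 ; Bob | 4 ; Nora | 2

Join each books row to its authors via author_id.
Group joined rows by authors.id; compute COUNT(*) per group.
HAVING: keep groups with count ≥ 2.
  1: ids {3, 17, 25, 31} → COUNT(*)=4
  3: ids {5, 6, 16, 21} → COUNT(*)=4
  8: ids {15, 24} → COUNT(*)=2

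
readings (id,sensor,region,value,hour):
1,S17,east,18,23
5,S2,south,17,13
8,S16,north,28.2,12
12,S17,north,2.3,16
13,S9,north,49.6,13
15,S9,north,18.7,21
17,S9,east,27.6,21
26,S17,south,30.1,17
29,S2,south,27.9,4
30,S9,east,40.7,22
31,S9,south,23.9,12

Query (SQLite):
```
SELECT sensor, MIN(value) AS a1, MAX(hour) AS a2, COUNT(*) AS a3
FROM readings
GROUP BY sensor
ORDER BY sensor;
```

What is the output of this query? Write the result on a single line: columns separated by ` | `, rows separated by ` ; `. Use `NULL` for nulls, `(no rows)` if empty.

Group readings by sensor.
Per group compute: MIN(value), MAX(hour), COUNT(*).
  S16: ids {8} → MIN(value)=28.2, MAX(hour)=12, COUNT(*)=1
  S17: ids {1, 12, 26} → MIN(value)=2.3, MAX(hour)=23, COUNT(*)=3
  S2: ids {5, 29} → MIN(value)=17, MAX(hour)=13, COUNT(*)=2
  S9: ids {13, 15, 17, 30, 31} → MIN(value)=18.7, MAX(hour)=22, COUNT(*)=5

S16 | 28.2 | 12 | 1 ; S17 | 2.3 | 23 | 3 ; S2 | 17 | 13 | 2 ; S9 | 18.7 | 22 | 5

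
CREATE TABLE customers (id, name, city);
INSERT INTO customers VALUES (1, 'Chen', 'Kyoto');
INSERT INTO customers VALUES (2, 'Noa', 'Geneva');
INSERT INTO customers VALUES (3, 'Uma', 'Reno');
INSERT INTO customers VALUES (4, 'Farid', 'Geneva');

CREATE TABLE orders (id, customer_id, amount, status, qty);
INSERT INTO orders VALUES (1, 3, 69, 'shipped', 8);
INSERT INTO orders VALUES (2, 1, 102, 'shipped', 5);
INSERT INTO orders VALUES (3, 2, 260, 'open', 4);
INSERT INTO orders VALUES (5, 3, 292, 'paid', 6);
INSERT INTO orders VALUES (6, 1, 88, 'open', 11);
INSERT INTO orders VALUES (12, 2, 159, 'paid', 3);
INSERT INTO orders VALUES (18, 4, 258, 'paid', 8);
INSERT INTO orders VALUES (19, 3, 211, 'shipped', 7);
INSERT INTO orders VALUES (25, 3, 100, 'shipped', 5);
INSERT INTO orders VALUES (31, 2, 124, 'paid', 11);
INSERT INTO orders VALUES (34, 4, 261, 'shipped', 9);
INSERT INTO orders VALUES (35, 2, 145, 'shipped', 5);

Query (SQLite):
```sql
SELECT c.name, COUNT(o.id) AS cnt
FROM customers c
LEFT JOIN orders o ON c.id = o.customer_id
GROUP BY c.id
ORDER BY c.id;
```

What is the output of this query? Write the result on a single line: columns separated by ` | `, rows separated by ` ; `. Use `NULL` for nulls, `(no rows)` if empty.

Chen | 2 ; Noa | 4 ; Uma | 4 ; Farid | 2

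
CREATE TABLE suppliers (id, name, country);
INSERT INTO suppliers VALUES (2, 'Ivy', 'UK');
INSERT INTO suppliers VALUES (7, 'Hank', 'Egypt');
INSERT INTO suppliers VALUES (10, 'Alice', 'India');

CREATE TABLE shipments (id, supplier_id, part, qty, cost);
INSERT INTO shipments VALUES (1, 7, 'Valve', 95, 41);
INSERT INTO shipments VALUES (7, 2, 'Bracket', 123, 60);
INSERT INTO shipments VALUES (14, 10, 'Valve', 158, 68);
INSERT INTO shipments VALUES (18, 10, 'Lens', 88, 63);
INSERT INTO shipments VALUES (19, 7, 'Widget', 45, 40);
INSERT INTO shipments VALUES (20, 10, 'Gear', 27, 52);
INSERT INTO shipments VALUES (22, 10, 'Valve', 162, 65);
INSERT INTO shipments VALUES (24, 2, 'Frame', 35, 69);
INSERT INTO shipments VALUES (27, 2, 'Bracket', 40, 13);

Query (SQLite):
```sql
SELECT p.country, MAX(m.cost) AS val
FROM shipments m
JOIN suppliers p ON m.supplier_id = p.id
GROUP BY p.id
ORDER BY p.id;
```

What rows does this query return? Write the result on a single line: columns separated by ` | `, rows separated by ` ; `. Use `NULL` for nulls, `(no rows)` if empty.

Join each shipments row to its suppliers via supplier_id.
Group joined rows by suppliers.id; compute MAX(m.cost) per group.
  2: ids {7, 24, 27} → MAX(m.cost)=69
  7: ids {1, 19} → MAX(m.cost)=41
  10: ids {14, 18, 20, 22} → MAX(m.cost)=68

UK | 69 ; Egypt | 41 ; India | 68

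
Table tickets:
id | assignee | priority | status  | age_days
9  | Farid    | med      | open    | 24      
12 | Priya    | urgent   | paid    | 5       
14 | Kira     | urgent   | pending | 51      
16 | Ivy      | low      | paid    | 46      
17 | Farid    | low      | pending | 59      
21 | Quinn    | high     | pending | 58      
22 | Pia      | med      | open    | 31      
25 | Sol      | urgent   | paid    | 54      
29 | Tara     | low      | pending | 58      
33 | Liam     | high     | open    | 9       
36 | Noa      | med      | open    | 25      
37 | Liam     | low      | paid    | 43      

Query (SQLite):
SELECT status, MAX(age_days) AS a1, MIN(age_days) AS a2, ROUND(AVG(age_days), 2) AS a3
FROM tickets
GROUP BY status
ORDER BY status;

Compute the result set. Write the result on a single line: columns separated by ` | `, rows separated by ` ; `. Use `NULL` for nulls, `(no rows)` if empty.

open | 31 | 9 | 22.25 ; paid | 54 | 5 | 37 ; pending | 59 | 51 | 56.5

Group tickets by status.
Per group compute: MAX(age_days), MIN(age_days), ROUND(AVG(age_days), 2).
  open: ids {9, 22, 33, 36} → MAX(age_days)=31, MIN(age_days)=9, ROUND(AVG(age_days), 2)=22.25
  paid: ids {12, 16, 25, 37} → MAX(age_days)=54, MIN(age_days)=5, ROUND(AVG(age_days), 2)=37
  pending: ids {14, 17, 21, 29} → MAX(age_days)=59, MIN(age_days)=51, ROUND(AVG(age_days), 2)=56.5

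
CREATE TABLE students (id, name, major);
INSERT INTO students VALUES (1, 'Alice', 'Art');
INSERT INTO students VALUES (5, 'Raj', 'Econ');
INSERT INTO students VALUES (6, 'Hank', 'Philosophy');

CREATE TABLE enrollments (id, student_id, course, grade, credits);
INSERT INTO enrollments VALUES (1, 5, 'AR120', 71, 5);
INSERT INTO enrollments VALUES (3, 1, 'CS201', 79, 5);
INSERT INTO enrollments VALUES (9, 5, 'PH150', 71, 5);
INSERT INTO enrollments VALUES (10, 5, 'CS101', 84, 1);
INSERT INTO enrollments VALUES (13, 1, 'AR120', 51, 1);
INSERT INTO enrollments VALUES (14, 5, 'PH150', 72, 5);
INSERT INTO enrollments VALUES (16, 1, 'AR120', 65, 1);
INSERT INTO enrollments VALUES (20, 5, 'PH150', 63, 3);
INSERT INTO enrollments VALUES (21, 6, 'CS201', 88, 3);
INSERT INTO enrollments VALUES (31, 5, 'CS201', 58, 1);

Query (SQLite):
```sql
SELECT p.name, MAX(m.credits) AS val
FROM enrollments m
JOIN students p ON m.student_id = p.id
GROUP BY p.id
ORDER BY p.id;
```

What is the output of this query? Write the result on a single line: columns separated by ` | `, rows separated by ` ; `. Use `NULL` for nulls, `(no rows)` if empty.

Join each enrollments row to its students via student_id.
Group joined rows by students.id; compute MAX(m.credits) per group.
  1: ids {3, 13, 16} → MAX(m.credits)=5
  5: ids {1, 9, 10, 14, 20, 31} → MAX(m.credits)=5
  6: ids {21} → MAX(m.credits)=3

Alice | 5 ; Raj | 5 ; Hank | 3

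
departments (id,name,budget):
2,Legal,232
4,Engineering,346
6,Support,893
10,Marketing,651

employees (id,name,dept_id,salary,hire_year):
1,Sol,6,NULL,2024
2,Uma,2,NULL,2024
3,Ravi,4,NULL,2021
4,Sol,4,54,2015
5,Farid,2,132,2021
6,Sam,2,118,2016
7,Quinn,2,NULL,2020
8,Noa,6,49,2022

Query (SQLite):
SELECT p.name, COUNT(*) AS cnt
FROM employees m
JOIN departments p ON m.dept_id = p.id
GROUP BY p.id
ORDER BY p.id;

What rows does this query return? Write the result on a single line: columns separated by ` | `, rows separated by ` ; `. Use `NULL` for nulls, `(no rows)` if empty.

Join each employees row to its departments via dept_id.
Group joined rows by departments.id; compute COUNT(*) per group.
  2: ids {2, 5, 6, 7} → COUNT(*)=4
  4: ids {3, 4} → COUNT(*)=2
  6: ids {1, 8} → COUNT(*)=2

Legal | 4 ; Engineering | 2 ; Support | 2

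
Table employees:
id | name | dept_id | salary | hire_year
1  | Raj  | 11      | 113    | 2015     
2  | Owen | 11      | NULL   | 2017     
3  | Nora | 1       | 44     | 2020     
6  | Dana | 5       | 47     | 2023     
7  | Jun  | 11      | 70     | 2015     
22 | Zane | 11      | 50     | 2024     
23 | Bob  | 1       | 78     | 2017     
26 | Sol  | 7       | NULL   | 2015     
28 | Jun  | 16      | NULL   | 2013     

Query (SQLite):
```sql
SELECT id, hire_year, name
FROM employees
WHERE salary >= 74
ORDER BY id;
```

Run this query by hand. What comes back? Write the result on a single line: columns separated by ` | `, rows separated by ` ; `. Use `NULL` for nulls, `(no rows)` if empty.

salary >= 74: ids {1, 23}

1 | 2015 | Raj ; 23 | 2017 | Bob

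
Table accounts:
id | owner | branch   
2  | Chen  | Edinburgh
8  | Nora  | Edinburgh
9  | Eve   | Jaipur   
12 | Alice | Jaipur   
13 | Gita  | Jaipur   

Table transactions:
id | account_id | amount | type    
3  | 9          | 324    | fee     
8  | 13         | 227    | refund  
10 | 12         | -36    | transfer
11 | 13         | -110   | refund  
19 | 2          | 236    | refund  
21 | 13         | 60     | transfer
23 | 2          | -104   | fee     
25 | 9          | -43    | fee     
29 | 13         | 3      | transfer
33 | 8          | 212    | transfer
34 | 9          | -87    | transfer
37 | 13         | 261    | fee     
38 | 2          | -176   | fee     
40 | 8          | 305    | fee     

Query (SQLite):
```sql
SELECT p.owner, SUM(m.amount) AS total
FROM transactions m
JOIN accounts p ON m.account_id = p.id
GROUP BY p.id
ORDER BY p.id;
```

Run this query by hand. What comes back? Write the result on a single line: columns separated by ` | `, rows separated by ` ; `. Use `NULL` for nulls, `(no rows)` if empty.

Join each transactions row to its accounts via account_id.
Group joined rows by accounts.id; compute SUM(m.amount) per group.
  2: ids {19, 23, 38} → SUM(m.amount)=-44
  8: ids {33, 40} → SUM(m.amount)=517
  9: ids {3, 25, 34} → SUM(m.amount)=194
  12: ids {10} → SUM(m.amount)=-36
  13: ids {8, 11, 21, 29, 37} → SUM(m.amount)=441

Chen | -44 ; Nora | 517 ; Eve | 194 ; Alice | -36 ; Gita | 441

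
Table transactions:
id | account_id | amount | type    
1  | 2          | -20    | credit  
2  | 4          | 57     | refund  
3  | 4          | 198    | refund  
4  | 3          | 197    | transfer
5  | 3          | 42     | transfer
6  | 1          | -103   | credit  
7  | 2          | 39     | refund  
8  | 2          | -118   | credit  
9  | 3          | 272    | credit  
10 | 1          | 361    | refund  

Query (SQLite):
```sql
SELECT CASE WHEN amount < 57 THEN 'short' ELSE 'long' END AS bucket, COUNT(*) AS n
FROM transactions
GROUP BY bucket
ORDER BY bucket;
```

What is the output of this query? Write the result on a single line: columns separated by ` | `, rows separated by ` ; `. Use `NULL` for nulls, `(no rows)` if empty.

Bucket rows by amount < 57 → 'short' else 'long'; count each bucket.

long | 5 ; short | 5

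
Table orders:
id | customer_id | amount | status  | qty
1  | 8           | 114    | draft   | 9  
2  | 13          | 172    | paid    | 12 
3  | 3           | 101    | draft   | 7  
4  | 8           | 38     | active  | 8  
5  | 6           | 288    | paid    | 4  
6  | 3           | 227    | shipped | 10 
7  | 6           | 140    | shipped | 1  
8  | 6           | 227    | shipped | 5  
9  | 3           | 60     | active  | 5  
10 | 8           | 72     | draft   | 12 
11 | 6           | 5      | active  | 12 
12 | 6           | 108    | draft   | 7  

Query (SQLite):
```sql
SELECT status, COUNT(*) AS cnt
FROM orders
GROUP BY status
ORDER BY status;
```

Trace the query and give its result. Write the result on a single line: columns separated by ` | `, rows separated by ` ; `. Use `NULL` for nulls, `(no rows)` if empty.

active | 3 ; draft | 4 ; paid | 2 ; shipped | 3

Partition orders by status; compute COUNT(*) within each group.
  active: ids {4, 9, 11} → COUNT(*)=3
  draft: ids {1, 3, 10, 12} → COUNT(*)=4
  paid: ids {2, 5} → COUNT(*)=2
  shipped: ids {6, 7, 8} → COUNT(*)=3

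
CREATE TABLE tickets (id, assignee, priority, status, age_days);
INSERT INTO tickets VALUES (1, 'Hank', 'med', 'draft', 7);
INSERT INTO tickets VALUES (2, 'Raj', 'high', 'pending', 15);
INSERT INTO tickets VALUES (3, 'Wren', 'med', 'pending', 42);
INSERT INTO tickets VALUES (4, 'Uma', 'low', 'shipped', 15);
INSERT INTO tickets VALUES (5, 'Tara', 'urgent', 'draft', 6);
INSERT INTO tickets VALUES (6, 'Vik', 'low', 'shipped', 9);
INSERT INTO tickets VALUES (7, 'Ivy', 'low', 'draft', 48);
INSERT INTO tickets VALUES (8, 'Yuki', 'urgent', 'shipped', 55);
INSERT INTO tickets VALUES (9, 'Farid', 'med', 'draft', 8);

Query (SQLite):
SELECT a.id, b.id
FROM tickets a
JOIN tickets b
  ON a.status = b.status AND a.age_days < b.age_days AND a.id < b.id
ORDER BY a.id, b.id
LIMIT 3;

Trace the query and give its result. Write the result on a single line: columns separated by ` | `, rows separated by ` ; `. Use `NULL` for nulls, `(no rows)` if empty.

1 | 7 ; 1 | 9 ; 2 | 3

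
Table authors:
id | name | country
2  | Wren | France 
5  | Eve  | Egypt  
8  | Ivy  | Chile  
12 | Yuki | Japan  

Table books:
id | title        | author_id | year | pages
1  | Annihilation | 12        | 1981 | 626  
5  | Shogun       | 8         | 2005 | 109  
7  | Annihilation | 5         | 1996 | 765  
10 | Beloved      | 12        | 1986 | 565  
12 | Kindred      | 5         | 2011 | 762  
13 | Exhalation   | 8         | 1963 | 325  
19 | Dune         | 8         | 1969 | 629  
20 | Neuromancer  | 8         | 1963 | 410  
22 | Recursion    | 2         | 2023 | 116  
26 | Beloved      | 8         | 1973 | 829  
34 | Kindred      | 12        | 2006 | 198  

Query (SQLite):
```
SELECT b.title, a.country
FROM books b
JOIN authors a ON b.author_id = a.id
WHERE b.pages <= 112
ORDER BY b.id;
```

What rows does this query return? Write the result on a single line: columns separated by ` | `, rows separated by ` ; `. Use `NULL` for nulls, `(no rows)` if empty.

Each books row matches the authors row where author_id = authors.id.
Then keep rows with b.pages <= 112.

Shogun | Chile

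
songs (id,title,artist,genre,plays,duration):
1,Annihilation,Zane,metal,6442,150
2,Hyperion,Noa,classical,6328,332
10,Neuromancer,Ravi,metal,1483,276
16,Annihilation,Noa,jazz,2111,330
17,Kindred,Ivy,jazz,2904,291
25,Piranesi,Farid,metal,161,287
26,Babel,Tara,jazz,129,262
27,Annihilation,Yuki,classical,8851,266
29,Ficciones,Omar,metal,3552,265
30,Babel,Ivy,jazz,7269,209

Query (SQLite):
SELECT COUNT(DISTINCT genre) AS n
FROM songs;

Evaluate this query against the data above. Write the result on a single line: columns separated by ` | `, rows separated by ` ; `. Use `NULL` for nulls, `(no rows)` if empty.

3

Count distinct non-NULL genre values.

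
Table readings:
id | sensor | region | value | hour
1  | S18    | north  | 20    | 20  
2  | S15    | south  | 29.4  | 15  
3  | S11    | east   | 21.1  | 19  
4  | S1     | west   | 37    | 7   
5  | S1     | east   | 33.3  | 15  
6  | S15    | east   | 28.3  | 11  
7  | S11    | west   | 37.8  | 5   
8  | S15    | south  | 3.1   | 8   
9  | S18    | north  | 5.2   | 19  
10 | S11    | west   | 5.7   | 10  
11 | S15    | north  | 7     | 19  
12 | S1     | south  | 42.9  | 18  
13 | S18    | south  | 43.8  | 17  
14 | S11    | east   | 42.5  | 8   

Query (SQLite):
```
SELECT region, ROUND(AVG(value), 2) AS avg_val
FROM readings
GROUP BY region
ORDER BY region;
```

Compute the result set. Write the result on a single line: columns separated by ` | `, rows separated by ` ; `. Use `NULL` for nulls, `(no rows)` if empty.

Partition readings by region; compute ROUND(AVG(value), 2) within each group.
  east: ids {3, 5, 6, 14} → ROUND(AVG(value), 2)=31.3
  north: ids {1, 9, 11} → ROUND(AVG(value), 2)=10.73
  south: ids {2, 8, 12, 13} → ROUND(AVG(value), 2)=29.8
  west: ids {4, 7, 10} → ROUND(AVG(value), 2)=26.83

east | 31.3 ; north | 10.73 ; south | 29.8 ; west | 26.83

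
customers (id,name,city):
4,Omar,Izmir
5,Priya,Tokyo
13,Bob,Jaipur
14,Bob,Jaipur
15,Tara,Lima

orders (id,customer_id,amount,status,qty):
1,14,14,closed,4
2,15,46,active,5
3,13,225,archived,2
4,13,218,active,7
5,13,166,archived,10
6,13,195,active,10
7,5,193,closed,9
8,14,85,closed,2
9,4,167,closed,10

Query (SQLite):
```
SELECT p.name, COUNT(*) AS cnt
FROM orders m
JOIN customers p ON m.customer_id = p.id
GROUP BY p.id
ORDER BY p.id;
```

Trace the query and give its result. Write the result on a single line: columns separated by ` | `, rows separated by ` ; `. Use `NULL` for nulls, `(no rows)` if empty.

Omar | 1 ; Priya | 1 ; Bob | 4 ; Bob | 2 ; Tara | 1

Join each orders row to its customers via customer_id.
Group joined rows by customers.id; compute COUNT(*) per group.
  4: ids {9} → COUNT(*)=1
  5: ids {7} → COUNT(*)=1
  13: ids {3, 4, 5, 6} → COUNT(*)=4
  14: ids {1, 8} → COUNT(*)=2
  15: ids {2} → COUNT(*)=1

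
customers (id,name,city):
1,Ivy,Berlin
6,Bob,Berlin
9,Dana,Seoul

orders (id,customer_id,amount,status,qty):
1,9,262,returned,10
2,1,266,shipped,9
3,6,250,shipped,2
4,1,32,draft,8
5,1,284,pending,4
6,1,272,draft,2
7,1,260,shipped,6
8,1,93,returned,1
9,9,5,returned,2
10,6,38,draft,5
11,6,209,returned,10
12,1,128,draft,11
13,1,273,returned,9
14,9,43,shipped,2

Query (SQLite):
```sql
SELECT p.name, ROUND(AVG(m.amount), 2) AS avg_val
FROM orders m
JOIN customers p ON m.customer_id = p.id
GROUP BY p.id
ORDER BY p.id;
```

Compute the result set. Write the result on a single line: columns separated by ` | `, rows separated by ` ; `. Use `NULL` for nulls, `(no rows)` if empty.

Ivy | 201 ; Bob | 165.67 ; Dana | 103.33

Join each orders row to its customers via customer_id.
Group joined rows by customers.id; compute ROUND(AVG(m.amount), 2) per group.
  1: ids {2, 4, 5, 6, 7, 8, 12, 13} → ROUND(AVG(m.amount), 2)=201
  6: ids {3, 10, 11} → ROUND(AVG(m.amount), 2)=165.67
  9: ids {1, 9, 14} → ROUND(AVG(m.amount), 2)=103.33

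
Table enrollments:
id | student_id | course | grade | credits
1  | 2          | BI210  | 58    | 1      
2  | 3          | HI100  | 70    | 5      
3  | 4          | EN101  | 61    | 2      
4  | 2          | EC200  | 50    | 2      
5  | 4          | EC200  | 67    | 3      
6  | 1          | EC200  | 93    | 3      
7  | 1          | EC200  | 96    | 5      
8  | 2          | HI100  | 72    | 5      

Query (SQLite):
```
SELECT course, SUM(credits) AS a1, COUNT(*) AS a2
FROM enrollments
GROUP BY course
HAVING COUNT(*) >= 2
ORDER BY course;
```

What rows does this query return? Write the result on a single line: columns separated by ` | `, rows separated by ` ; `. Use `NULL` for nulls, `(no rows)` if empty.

EC200 | 13 | 4 ; HI100 | 10 | 2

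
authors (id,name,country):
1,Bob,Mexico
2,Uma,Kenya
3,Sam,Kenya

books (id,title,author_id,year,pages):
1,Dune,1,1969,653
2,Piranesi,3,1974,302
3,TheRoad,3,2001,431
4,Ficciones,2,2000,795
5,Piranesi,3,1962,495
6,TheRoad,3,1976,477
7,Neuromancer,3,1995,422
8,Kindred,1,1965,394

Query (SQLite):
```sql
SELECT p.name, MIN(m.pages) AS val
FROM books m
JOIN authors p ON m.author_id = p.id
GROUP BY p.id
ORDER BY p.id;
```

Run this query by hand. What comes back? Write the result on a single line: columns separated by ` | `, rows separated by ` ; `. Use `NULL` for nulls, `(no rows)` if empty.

Bob | 394 ; Uma | 795 ; Sam | 302

Join each books row to its authors via author_id.
Group joined rows by authors.id; compute MIN(m.pages) per group.
  1: ids {1, 8} → MIN(m.pages)=394
  2: ids {4} → MIN(m.pages)=795
  3: ids {2, 3, 5, 6, 7} → MIN(m.pages)=302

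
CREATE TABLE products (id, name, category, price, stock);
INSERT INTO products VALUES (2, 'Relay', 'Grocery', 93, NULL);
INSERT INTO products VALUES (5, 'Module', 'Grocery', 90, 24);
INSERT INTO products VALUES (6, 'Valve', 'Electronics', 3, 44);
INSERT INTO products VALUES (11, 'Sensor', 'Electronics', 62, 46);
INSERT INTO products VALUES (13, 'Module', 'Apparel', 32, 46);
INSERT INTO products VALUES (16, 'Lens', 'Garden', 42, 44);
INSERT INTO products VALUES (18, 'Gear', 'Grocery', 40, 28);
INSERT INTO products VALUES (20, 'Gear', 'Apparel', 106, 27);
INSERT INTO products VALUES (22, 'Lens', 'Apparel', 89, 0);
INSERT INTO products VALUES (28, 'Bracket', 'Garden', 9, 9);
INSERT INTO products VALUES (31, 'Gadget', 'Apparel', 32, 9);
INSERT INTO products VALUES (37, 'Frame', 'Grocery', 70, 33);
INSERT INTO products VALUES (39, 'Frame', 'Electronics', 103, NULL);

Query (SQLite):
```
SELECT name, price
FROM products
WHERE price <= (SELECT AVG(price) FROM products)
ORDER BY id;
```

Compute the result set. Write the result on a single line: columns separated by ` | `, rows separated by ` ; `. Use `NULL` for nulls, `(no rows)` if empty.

Scalar subquery: AVG(price) over all products rows = 59.307692 (≈; comparison uses full precision).
Keep rows where price <= that value.

Valve | 3 ; Module | 32 ; Lens | 42 ; Gear | 40 ; Bracket | 9 ; Gadget | 32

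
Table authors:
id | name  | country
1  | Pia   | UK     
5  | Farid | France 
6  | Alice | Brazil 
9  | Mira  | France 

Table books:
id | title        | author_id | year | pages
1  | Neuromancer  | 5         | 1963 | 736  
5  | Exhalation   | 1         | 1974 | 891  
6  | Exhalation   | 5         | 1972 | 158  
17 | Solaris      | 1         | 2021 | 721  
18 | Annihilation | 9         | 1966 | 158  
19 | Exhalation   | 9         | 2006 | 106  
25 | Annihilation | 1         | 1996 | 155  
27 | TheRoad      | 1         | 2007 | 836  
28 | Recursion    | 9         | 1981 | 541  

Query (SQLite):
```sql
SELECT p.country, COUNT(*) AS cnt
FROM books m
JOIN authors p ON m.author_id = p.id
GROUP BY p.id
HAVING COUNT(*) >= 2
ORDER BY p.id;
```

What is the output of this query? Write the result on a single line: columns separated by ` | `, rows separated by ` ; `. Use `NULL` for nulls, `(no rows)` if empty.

UK | 4 ; France | 2 ; France | 3

Join each books row to its authors via author_id.
Group joined rows by authors.id; compute COUNT(*) per group.
HAVING: keep groups with count ≥ 2.
  1: ids {5, 17, 25, 27} → COUNT(*)=4
  5: ids {1, 6} → COUNT(*)=2
  9: ids {18, 19, 28} → COUNT(*)=3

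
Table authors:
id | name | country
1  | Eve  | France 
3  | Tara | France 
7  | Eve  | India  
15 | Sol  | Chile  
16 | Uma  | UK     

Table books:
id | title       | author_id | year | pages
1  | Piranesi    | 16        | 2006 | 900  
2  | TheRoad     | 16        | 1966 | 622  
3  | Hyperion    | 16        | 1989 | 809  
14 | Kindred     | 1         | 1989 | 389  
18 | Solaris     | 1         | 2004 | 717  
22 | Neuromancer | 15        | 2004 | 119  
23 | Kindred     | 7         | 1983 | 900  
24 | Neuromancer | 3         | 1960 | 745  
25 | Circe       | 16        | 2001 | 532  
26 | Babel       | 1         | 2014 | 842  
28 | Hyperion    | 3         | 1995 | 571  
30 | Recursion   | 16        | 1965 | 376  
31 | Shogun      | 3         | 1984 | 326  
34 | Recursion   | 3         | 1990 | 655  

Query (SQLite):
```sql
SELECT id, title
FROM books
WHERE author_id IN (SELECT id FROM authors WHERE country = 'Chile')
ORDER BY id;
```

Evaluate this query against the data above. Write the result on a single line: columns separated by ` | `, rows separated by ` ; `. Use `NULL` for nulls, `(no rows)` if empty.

Inner query: authors.id where country = 'Chile'.
Outer: keep books rows whose author_id is in that set.
Inner query → {15}

22 | Neuromancer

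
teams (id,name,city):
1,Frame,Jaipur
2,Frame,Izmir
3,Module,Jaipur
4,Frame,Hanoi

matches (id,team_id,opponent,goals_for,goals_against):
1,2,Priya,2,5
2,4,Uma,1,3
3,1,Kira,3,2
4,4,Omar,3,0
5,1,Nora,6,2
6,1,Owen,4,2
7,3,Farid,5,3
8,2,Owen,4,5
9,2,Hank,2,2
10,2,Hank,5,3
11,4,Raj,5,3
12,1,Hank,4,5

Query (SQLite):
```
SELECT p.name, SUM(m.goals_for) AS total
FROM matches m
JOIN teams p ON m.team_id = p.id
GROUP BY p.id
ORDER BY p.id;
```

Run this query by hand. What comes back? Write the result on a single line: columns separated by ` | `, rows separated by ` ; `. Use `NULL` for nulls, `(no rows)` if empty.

Frame | 17 ; Frame | 13 ; Module | 5 ; Frame | 9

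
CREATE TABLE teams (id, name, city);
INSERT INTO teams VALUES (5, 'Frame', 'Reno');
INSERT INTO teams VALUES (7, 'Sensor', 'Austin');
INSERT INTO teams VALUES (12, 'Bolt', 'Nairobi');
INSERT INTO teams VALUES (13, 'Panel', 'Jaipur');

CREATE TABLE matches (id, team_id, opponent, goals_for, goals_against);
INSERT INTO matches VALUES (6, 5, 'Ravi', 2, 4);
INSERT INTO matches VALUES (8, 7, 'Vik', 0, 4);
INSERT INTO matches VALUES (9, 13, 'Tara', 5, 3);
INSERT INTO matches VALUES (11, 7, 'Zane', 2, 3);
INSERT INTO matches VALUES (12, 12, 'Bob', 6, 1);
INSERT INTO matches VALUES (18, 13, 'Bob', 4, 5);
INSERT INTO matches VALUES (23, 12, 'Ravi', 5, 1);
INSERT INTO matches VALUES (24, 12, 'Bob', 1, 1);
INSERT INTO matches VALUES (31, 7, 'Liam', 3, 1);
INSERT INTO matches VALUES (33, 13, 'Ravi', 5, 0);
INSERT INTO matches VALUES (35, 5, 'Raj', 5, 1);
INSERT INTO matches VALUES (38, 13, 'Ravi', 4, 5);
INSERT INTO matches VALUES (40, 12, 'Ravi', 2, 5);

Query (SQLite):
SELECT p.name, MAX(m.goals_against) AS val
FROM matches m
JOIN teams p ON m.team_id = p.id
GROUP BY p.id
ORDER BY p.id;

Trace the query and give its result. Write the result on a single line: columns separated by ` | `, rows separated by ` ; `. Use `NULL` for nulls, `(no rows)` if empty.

Frame | 4 ; Sensor | 4 ; Bolt | 5 ; Panel | 5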